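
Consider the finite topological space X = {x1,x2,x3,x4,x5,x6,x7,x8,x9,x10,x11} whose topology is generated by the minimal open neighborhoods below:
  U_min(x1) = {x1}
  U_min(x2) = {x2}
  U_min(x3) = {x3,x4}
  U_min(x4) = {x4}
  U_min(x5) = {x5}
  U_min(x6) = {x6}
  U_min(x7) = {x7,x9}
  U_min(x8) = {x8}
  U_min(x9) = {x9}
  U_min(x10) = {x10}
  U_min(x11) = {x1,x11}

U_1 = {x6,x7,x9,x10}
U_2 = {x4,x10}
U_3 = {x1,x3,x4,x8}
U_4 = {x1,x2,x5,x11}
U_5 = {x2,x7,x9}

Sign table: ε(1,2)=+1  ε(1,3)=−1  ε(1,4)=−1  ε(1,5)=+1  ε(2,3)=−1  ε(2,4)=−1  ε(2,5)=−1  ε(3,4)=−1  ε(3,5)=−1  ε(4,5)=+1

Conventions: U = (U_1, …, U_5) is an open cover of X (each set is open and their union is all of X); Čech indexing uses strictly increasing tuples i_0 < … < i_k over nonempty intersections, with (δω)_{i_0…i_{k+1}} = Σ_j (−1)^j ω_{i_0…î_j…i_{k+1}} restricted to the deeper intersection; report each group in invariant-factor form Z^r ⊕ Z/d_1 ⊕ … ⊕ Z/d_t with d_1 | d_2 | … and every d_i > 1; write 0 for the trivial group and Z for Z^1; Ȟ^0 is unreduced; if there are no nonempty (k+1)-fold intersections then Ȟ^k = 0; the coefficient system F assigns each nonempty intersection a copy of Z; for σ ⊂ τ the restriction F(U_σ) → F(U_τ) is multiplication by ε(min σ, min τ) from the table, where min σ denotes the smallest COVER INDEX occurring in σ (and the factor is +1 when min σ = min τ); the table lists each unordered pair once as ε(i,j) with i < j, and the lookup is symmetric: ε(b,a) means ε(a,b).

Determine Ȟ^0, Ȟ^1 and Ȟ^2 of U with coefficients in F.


Ȟ^0 = Z, Ȟ^1 = Z and Ȟ^2 = 0

intersection data:
  U12={x10} U15={x7,x9} U23={x4} U34={x1} U45={x2}
C dims 5,5; δ0: rk 4, SNF 1^4
Ȟ^0 = (5 − 4) − 0 = 1, so Ȟ^0 ≅ Z
Ȟ^1 = (5 − 0) − 4 = 1, so Ȟ^1 ≅ Z
Ȟ^2 = (0 − 0) − 0 = 0, so Ȟ^2 ≅ 0


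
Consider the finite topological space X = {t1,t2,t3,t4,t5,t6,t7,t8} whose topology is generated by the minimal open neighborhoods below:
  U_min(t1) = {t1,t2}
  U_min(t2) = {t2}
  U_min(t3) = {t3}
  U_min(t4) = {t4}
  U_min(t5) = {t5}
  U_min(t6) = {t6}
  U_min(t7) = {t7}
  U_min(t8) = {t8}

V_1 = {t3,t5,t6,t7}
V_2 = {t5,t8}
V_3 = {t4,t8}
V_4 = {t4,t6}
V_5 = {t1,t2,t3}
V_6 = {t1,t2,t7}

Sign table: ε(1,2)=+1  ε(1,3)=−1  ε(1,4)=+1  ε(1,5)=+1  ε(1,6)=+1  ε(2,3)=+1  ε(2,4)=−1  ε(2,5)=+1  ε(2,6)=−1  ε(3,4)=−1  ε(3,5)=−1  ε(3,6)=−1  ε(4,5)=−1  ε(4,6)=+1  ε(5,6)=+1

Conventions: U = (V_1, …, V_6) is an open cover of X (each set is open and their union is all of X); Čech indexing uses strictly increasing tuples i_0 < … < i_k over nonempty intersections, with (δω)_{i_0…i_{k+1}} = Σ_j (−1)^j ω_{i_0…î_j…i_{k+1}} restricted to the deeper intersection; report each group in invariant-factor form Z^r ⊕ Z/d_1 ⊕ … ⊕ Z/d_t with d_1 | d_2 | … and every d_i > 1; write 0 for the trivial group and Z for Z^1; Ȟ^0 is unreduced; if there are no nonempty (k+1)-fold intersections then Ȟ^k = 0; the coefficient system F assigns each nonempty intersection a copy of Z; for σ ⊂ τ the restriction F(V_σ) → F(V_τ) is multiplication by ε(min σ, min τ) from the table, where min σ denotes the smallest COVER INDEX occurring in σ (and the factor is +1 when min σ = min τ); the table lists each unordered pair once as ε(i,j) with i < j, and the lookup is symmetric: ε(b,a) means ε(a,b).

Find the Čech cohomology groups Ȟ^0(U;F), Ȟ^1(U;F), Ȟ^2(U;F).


nerve of the cover:
  V12={t5} V14={t6} V15={t3} V16={t7} V23={t8} V34={t4} V56={t1,t2}
C dims 6,7; δ0: rk 6, SNF 1^5·2
Ȟ^0 = (6 − 6) − 0 = 0, so Ȟ^0 ≅ 0
Ȟ^1 = (7 − 0) − 6 = 1 plus torsion [2], so Ȟ^1 ≅ Z ⊕ Z/2
Ȟ^2 = (0 − 0) − 0 = 0, so Ȟ^2 ≅ 0

Ȟ^0 = 0, Ȟ^1 = Z ⊕ Z/2, Ȟ^2 = 0


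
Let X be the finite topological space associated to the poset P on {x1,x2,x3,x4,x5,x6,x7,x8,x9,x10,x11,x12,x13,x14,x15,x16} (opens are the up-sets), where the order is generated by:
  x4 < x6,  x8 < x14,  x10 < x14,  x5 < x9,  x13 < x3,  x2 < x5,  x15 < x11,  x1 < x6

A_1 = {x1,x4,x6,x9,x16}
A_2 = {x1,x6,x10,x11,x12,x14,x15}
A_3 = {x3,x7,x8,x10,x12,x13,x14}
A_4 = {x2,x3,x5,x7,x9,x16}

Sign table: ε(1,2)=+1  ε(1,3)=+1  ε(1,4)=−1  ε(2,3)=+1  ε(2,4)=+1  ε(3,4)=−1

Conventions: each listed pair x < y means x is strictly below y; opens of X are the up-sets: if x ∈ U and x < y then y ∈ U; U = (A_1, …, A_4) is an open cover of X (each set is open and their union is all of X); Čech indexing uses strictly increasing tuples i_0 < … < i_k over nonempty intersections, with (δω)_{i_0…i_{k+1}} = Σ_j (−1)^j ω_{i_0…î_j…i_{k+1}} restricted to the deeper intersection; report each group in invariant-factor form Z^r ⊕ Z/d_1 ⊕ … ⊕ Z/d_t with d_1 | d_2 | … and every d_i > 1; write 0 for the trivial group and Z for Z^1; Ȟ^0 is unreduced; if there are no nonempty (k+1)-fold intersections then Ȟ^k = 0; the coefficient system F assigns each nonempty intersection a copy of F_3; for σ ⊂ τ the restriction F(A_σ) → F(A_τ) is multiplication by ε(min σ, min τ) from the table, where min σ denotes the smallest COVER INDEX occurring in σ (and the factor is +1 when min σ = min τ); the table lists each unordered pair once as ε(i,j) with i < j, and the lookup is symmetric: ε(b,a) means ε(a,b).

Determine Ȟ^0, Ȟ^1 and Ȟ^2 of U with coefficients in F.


cover nerve:
  A12={x1,x6} A14={x9,x16} A23={x10,x12,x14} A34={x3,x7}
C dims 4,4; δ0: rk_F3 3
Ȟ^0: (4−3)−0=1 ⇒ Z/3
Ȟ^1: (4−0)−3=1 ⇒ Z/3
Ȟ^2: (0−0)−0=0 ⇒ 0

Ȟ^0 ≅ Z/3, Ȟ^1 ≅ Z/3, Ȟ^2 ≅ 0


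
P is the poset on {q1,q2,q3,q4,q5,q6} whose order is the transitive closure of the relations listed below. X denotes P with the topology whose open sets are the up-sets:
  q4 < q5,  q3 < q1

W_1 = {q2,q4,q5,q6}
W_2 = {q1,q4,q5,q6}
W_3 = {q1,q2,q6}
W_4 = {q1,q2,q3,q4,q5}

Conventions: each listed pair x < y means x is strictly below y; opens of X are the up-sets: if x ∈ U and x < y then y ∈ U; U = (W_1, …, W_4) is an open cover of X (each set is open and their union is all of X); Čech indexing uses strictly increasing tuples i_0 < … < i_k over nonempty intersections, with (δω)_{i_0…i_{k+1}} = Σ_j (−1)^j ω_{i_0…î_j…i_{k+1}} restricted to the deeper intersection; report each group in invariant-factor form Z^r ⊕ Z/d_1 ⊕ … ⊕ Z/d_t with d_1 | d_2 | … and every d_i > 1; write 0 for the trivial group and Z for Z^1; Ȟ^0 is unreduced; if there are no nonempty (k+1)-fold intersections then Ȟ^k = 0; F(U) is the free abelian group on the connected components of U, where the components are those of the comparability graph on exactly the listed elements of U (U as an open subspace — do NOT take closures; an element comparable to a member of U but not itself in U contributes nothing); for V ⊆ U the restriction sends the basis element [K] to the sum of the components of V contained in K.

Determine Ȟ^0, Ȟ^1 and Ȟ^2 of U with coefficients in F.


intersection data:
  W12={q4,q5,q6} W13={q2,q6} W14={q2,q4,q5} W23={q1,q6} W24={q1,q4,q5} W34={q1,q2}
  W123={q6} W124={q4,q5} W134={q2} W234={q1}
components per intersection:
  W1: {q2} {q4,q5} {q6}
  W2: {q1} {q4,q5} {q6}
  W3: {q1} {q2} {q6}
  W4: {q1,q3} {q2} {q4,q5}
  W12: {q4,q5} {q6}
  W13: {q2} {q6}
  W14: {q2} {q4,q5}
  W23: {q1} {q6}
  W24: {q1} {q4,q5}
  W34: {q1} {q2}
  W123: {q6}
  W124: {q4,q5}
  W134: {q2}
  W234: {q1}
C dims 12,12,4; δ0: rk 8, SNF 1^8; δ1: rk 4, SNF 1^4
Ȟ^0 = (12 − 8) − 0 = 4, so Ȟ^0 ≅ Z^4
Ȟ^1 = (12 − 4) − 8 = 0, so Ȟ^1 ≅ 0
Ȟ^2 = (4 − 0) − 4 = 0, so Ȟ^2 ≅ 0

Ȟ^0 ≅ Z^4, Ȟ^1 ≅ 0, Ȟ^2 ≅ 0


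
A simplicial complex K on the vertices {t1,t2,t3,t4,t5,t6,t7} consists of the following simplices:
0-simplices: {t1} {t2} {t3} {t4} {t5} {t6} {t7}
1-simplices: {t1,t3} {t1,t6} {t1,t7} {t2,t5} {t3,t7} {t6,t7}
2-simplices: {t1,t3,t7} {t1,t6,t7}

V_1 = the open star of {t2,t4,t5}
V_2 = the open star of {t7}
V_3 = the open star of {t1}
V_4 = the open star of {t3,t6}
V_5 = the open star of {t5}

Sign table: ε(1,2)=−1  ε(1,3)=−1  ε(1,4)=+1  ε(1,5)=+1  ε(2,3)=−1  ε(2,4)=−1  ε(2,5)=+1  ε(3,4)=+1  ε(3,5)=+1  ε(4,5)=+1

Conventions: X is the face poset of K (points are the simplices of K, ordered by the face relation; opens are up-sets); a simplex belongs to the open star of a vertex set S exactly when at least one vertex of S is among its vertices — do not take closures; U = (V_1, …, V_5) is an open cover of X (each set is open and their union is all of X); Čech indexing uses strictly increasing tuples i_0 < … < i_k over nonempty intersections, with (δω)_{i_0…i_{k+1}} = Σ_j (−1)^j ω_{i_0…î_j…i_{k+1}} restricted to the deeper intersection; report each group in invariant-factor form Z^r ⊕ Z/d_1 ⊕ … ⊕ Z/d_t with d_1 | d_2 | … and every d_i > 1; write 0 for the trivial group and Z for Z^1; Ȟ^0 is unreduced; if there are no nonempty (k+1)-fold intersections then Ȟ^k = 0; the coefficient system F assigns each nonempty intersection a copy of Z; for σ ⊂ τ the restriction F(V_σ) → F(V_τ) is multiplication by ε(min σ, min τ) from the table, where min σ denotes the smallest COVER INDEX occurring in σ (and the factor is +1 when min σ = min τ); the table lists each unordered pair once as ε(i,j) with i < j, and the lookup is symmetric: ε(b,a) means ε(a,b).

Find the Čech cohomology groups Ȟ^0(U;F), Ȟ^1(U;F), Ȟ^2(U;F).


Ȟ^0 = Z^2; Ȟ^1 = 0; Ȟ^2 = 0

intersection data:
  V1={{t2},{t4},{t5},{t2,t5}} V2={{t7},{t1,t7},{t3,t7},{t6,t7},{t1,t3,t7},{t1,t6,t7}} V3={{t1},{t1,t3},{t1,t6},{t1,t7},{t1,t3,t7},{t1,t6,t7}} V4={{t3},{t6},{t1,t3},{t1,t6},{t3,t7},{t6,t7},{t1,t3,t7},{t1,t6,t7}} V5={{t5},{t2,t5}}
  V15={{t5},{t2,t5}} V23={{t1,t7},{t1,t3,t7},{t1,t6,t7}} V24={{t3,t7},{t6,t7},{t1,t3,t7},{t1,t6,t7}} V34={{t1,t3},{t1,t6},{t1,t3,t7},{t1,t6,t7}}
  V234={{t1,t3,t7},{t1,t6,t7}}
C dims 5,4,1; δ0: rk 3, SNF 1^3; δ1: rk 1, SNF 1^1
Ȟ^0 = (5 − 3) − 0 = 2, so Ȟ^0 ≅ Z^2
Ȟ^1 = (4 − 1) − 3 = 0, so Ȟ^1 ≅ 0
Ȟ^2 = (1 − 0) − 1 = 0, so Ȟ^2 ≅ 0


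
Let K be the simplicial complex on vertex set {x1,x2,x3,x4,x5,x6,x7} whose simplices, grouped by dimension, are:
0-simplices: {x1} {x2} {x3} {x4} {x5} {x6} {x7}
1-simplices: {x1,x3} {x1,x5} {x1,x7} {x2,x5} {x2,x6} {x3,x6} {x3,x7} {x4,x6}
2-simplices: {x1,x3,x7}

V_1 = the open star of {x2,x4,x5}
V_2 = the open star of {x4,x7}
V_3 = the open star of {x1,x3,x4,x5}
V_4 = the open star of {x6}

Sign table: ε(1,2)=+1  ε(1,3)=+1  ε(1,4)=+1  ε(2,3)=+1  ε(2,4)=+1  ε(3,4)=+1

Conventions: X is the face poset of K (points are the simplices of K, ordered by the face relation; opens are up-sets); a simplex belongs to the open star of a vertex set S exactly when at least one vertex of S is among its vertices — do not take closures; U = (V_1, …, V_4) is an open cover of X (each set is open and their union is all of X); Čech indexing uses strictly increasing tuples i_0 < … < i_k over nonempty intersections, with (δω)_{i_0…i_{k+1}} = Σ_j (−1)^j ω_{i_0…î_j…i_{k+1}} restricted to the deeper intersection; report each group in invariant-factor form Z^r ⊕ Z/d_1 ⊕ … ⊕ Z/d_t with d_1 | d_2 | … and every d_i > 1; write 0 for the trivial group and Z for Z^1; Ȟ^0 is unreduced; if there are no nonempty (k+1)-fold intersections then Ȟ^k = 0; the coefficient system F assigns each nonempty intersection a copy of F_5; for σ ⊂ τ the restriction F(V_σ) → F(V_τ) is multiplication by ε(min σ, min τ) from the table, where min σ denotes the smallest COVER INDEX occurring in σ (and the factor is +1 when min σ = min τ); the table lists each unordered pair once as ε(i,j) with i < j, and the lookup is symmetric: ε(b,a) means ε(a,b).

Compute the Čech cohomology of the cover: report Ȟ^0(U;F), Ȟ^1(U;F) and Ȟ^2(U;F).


cover nerve:
  V1={{x2},{x4},{x5},{x1,x5},{x2,x5},{x2,x6},{x4,x6}} V2={{x4},{x7},{x1,x7},{x3,x7},{x4,x6},{x1,x3,x7}} V3={{x1},{x3},{x4},{x5},{x1,x3},{x1,x5},{x1,x7},{x2,x5},{x3,x6},{x3,x7},{x4,x6},{x1,x3,x7}} V4={{x6},{x2,x6},{x3,x6},{x4,x6}}
  V12={{x4},{x4,x6}} V13={{x4},{x5},{x1,x5},{x2,x5},{x4,x6}} V14={{x2,x6},{x4,x6}} V23={{x4},{x1,x7},{x3,x7},{x4,x6},{x1,x3,x7}} V24={{x4,x6}} V34={{x3,x6},{x4,x6}}
  V123={{x4},{x4,x6}} V124={{x4,x6}} V134={{x4,x6}} V234={{x4,x6}}
  V1234={{x4,x6}}
C dims 4,6,4,1; δ0: rk_F5 3; δ1: rk_F5 3; δ2: rk_F5 1
Ȟ^0: (4−3)−0=1 ⇒ Z/5
Ȟ^1: (6−3)−3=0 ⇒ 0
Ȟ^2: (4−1)−3=0 ⇒ 0

Ȟ^0 = Z/5, Ȟ^1 = 0, Ȟ^2 = 0


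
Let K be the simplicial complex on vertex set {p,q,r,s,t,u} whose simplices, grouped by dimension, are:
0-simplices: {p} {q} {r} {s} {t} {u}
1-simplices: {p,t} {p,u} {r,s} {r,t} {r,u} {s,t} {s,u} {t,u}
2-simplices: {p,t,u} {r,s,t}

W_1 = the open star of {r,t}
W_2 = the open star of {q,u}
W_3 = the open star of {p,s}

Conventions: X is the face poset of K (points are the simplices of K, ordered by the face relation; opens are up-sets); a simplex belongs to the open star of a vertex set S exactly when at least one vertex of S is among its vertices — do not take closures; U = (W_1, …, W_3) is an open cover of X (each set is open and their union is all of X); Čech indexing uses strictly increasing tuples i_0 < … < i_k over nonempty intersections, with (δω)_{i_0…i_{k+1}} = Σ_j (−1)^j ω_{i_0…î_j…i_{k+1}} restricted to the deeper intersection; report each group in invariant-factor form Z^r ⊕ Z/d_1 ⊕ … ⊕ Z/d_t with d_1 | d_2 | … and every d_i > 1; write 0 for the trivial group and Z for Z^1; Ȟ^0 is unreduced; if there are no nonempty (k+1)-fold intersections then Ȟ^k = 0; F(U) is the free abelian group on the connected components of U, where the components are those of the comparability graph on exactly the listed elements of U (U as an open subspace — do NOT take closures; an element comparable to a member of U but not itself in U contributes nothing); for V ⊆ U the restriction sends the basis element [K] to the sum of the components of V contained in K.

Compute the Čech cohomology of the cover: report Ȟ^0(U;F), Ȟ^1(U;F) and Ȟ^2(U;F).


Ȟ^0 = Z^2, Ȟ^1 = Z^2 and Ȟ^2 = 0

intersection data:
  W1={{r},{t},{p,t},{r,s},{r,t},{r,u},{s,t},{t,u},{p,t,u},{r,s,t}} W2={{q},{u},{p,u},{r,u},{s,u},{t,u},{p,t,u}} W3={{p},{s},{p,t},{p,u},{r,s},{s,t},{s,u},{p,t,u},{r,s,t}}
  W12={{r,u},{t,u},{p,t,u}} W13={{p,t},{r,s},{s,t},{p,t,u},{r,s,t}} W23={{p,u},{s,u},{p,t,u}}
  W123={{p,t,u}}
components per intersection:
  W1: {{r},{t},{p,t},{r,s},{r,t},{r,u},{s,t},{t,u},{p,t,u},{r,s,t}}
  W2: {{q}} {{u},{p,u},{r,u},{s,u},{t,u},{p,t,u}}
  W3: {{p},{p,t},{p,u},{p,t,u}} {{s},{r,s},{s,t},{s,u},{r,s,t}}
  W12: {{r,u}} {{t,u},{p,t,u}}
  W13: {{p,t},{p,t,u}} {{r,s},{s,t},{r,s,t}}
  W23: {{p,u},{p,t,u}} {{s,u}}
  W123: {{p,t,u}}
C dims 5,6,1; δ0: rk 3, SNF 1^3; δ1: rk 1, SNF 1^1
Ȟ^0 = (5 − 3) − 0 = 2, so Ȟ^0 ≅ Z^2
Ȟ^1 = (6 − 1) − 3 = 2, so Ȟ^1 ≅ Z^2
Ȟ^2 = (1 − 0) − 1 = 0, so Ȟ^2 ≅ 0


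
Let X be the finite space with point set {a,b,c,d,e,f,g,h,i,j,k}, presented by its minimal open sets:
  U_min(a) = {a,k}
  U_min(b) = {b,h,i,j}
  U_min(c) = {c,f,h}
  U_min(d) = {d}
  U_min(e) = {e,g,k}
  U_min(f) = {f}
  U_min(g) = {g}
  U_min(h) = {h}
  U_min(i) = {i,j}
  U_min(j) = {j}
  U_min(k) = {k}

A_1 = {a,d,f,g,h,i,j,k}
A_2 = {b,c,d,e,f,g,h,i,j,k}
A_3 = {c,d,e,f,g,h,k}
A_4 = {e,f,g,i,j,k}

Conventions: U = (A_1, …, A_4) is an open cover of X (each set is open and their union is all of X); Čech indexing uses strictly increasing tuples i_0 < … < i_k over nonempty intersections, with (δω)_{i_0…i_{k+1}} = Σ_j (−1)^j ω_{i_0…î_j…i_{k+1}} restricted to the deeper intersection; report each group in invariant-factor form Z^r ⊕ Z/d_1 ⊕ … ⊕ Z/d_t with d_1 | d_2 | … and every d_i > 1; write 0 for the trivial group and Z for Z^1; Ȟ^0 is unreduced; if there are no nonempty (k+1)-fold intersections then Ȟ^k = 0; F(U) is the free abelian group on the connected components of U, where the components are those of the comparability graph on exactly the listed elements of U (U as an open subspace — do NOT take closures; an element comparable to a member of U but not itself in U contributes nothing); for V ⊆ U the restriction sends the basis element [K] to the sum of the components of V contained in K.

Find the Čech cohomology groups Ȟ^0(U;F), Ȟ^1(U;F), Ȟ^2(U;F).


Ȟ^0(U;F) ≅ Z^3,  Ȟ^1(U;F) ≅ 0,  Ȟ^2(U;F) ≅ 0

nonempty intersections:
  A12={d,f,g,h,i,j,k} A13={d,f,g,h,k} A14={f,g,i,j,k} A23={c,d,e,f,g,h,k} A24={e,f,g,i,j,k} A34={e,f,g,k}
  A123={d,f,g,h,k} A124={f,g,i,j,k} A134={f,g,k} A234={e,f,g,k}
  A1234={f,g,k}
components per intersection:
  A1: {a,k} {d} {f} {g} {h} {i,j}
  A2: {b,c,f,h,i,j} {d} {e,g,k}
  A3: {c,f,h} {d} {e,g,k}
  A4: {e,g,k} {f} {i,j}
  A12: {d} {f} {g} {h} {i,j} {k}
  A13: {d} {f} {g} {h} {k}
  A14: {f} {g} {i,j} {k}
  A23: {c,f,h} {d} {e,g,k}
  A24: {e,g,k} {f} {i,j}
  A34: {e,g,k} {f}
  A123: {d} {f} {g} {h} {k}
  A124: {f} {g} {i,j} {k}
  A134: {f} {g} {k}
  A234: {e,g,k} {f}
  A1234: {f} {g} {k}
C dims 15,23,14,3; δ0: rk 12, SNF 1^12; δ1: rk 11, SNF 1^11; δ2: rk 3, SNF 1^3
Ȟ^0: (15−12)−0=3 ⇒ Z^3
Ȟ^1: (23−11)−12=0 ⇒ 0
Ȟ^2: (14−3)−11=0 ⇒ 0


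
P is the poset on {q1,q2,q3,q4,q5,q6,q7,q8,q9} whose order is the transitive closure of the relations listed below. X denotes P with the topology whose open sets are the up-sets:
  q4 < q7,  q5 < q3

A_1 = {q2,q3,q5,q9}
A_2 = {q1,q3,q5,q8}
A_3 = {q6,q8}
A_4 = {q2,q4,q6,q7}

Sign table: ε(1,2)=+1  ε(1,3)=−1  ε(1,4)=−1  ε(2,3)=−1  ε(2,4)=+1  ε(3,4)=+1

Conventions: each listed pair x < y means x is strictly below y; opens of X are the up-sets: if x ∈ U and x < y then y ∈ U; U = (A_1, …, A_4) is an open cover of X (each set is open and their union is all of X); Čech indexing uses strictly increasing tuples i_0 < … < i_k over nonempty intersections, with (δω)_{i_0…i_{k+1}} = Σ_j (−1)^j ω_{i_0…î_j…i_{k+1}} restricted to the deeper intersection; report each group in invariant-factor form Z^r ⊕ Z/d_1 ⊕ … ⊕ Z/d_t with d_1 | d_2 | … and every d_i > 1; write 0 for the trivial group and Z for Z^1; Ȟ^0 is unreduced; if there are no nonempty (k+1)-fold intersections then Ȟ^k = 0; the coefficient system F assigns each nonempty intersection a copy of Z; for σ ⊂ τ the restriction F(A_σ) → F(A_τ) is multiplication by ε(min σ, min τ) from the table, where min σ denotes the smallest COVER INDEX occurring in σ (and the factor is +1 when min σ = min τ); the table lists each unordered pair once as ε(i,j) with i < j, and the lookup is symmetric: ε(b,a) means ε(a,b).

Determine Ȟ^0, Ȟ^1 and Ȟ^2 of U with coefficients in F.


nonempty intersections:
  A12={q3,q5} A14={q2} A23={q8} A34={q6}
C dims 4,4; δ0: rk 3, SNF 1^3
Ȟ^0: (4−3)−0=1 ⇒ Z
Ȟ^1: (4−0)−3=1 ⇒ Z
Ȟ^2: (0−0)−0=0 ⇒ 0

Ȟ^0 ≅ Z; Ȟ^1 ≅ Z; Ȟ^2 ≅ 0


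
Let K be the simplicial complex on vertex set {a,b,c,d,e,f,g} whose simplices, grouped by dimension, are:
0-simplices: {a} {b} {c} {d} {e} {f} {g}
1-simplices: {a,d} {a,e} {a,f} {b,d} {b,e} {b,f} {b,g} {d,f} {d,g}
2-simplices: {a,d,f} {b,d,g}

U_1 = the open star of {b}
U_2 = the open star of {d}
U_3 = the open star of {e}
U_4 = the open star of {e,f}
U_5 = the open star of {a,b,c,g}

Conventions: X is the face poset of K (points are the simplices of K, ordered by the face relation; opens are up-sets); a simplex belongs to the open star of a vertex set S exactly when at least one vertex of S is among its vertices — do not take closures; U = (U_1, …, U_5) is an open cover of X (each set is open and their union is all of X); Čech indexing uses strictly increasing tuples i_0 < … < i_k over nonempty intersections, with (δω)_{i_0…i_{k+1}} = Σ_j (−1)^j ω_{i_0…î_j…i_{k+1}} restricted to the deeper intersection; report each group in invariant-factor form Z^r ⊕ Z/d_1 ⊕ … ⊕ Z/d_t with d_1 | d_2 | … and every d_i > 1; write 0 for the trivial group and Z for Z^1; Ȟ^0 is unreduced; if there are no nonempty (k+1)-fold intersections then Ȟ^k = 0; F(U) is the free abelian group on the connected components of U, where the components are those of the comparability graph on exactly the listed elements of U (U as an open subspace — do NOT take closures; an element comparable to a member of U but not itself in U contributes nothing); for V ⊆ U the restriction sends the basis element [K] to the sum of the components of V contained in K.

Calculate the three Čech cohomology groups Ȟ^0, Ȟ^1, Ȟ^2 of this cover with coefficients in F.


Ȟ^0(U;F) ≅ Z^2; Ȟ^1(U;F) ≅ Z^2; Ȟ^2(U;F) ≅ 0

nonempty overlaps:
  U1={{b},{b,d},{b,e},{b,f},{b,g},{b,d,g}} U2={{d},{a,d},{b,d},{d,f},{d,g},{a,d,f},{b,d,g}} U3={{e},{a,e},{b,e}} U4={{e},{f},{a,e},{a,f},{b,e},{b,f},{d,f},{a,d,f}} U5={{a},{b},{c},{g},{a,d},{a,e},{a,f},{b,d},{b,e},{b,f},{b,g},{d,g},{a,d,f},{b,d,g}}
  U12={{b,d},{b,d,g}} U13={{b,e}} U14={{b,e},{b,f}} U15={{b},{b,d},{b,e},{b,f},{b,g},{b,d,g}} U24={{d,f},{a,d,f}} U25={{a,d},{b,d},{d,g},{a,d,f},{b,d,g}} U34={{e},{a,e},{b,e}} U35={{a,e},{b,e}} U45={{a,e},{a,f},{b,e},{b,f},{a,d,f}}
  U125={{b,d},{b,d,g}} U134={{b,e}} U135={{b,e}} U145={{b,e},{b,f}} U245={{a,d,f}} U345={{a,e},{b,e}}
  U1345={{b,e}}
components per intersection:
  U1: {{b},{b,d},{b,e},{b,f},{b,g},{b,d,g}}
  U2: {{d},{a,d},{b,d},{d,f},{d,g},{a,d,f},{b,d,g}}
  U3: {{e},{a,e},{b,e}}
  U4: {{e},{a,e},{b,e}} {{f},{a,f},{b,f},{d,f},{a,d,f}}
  U5: {{a},{a,d},{a,e},{a,f},{a,d,f}} {{b},{g},{b,d},{b,e},{b,f},{b,g},{d,g},{b,d,g}} {{c}}
  U12: {{b,d},{b,d,g}}
  U13: {{b,e}}
  U14: {{b,e}} {{b,f}}
  U15: {{b},{b,d},{b,e},{b,f},{b,g},{b,d,g}}
  U24: {{d,f},{a,d,f}}
  U25: {{a,d},{a,d,f}} {{b,d},{d,g},{b,d,g}}
  U34: {{e},{a,e},{b,e}}
  U35: {{a,e}} {{b,e}}
  U45: {{a,e}} {{a,f},{a,d,f}} {{b,e}} {{b,f}}
  U125: {{b,d},{b,d,g}}
  U134: {{b,e}}
  U135: {{b,e}}
  U145: {{b,e}} {{b,f}}
  U245: {{a,d,f}}
  U345: {{a,e}} {{b,e}}
  U1345: {{b,e}}
C dims 8,15,8,1; δ0: rk 6, SNF 1^6; δ1: rk 7, SNF 1^7; δ2: rk 1, SNF 1^1
degree 0: 8−6−0 = 2 → Ȟ^0 ≅ Z^2
degree 1: 15−7−6 = 2 → Ȟ^1 ≅ Z^2
degree 2: 8−1−7 = 0 → Ȟ^2 ≅ 0


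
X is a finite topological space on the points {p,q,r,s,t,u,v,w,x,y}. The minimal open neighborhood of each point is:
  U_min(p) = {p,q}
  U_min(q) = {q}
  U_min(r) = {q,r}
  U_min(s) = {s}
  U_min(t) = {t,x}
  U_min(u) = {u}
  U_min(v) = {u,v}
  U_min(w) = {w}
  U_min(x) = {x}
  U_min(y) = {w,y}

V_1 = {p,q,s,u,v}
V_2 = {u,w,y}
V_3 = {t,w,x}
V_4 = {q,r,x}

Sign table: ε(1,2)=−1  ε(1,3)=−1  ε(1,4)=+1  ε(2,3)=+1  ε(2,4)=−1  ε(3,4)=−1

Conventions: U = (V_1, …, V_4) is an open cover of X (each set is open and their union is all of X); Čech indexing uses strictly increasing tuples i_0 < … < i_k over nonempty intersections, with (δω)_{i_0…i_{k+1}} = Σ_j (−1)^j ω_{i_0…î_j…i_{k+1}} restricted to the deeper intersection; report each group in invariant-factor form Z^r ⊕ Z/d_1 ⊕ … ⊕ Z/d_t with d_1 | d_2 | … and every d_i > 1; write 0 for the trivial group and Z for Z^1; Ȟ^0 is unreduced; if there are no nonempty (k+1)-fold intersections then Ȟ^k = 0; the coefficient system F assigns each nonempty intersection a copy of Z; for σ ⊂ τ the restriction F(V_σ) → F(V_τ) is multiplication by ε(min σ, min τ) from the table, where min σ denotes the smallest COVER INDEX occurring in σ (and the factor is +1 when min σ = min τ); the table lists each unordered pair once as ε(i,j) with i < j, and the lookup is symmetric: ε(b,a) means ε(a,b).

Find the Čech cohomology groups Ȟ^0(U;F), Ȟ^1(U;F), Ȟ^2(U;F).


Ȟ^0(U;F) ≅ Z; Ȟ^1(U;F) ≅ Z; Ȟ^2(U;F) ≅ 0

nerve of the cover:
  V12={u} V14={q} V23={w} V34={x}
C dims 4,4; δ0: rk 3, SNF 1^3
Ȟ^0 = (4 − 3) − 0 = 1, so Ȟ^0 ≅ Z
Ȟ^1 = (4 − 0) − 3 = 1, so Ȟ^1 ≅ Z
Ȟ^2 = (0 − 0) − 0 = 0, so Ȟ^2 ≅ 0


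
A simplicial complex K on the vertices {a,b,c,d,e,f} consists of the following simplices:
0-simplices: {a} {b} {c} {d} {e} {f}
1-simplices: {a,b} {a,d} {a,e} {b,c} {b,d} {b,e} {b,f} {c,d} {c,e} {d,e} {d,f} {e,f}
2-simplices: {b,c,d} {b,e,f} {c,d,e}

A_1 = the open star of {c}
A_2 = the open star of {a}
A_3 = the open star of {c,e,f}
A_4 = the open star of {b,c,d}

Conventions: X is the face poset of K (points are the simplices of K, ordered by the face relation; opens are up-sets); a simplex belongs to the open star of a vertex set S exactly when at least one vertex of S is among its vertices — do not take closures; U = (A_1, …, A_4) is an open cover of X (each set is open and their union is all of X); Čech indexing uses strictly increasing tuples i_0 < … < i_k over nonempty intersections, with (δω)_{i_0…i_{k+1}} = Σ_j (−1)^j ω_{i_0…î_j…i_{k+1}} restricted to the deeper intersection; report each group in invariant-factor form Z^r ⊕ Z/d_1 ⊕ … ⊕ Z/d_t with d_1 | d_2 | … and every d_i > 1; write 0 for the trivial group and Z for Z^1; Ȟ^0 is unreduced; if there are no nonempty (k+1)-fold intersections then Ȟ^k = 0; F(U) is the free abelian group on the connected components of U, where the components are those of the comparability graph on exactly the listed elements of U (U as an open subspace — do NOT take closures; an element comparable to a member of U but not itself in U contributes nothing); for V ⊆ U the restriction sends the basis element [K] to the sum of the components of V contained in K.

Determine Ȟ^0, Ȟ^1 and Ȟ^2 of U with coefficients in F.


cover nerve:
  A1={{c},{b,c},{c,d},{c,e},{b,c,d},{c,d,e}} A2={{a},{a,b},{a,d},{a,e}} A3={{c},{e},{f},{a,e},{b,c},{b,e},{b,f},{c,d},{c,e},{d,e},{d,f},{e,f},{b,c,d},{b,e,f},{c,d,e}} A4={{b},{c},{d},{a,b},{a,d},{b,c},{b,d},{b,e},{b,f},{c,d},{c,e},{d,e},{d,f},{b,c,d},{b,e,f},{c,d,e}}
  A13={{c},{b,c},{c,d},{c,e},{b,c,d},{c,d,e}} A14={{c},{b,c},{c,d},{c,e},{b,c,d},{c,d,e}} A23={{a,e}} A24={{a,b},{a,d}} A34={{c},{b,c},{b,e},{b,f},{c,d},{c,e},{d,e},{d,f},{b,c,d},{b,e,f},{c,d,e}}
  A134={{c},{b,c},{c,d},{c,e},{b,c,d},{c,d,e}}
components per intersection:
  A1: {{c},{b,c},{c,d},{c,e},{b,c,d},{c,d,e}}
  A2: {{a},{a,b},{a,d},{a,e}}
  A3: {{c},{e},{f},{a,e},{b,c},{b,e},{b,f},{c,d},{c,e},{d,e},{d,f},{e,f},{b,c,d},{b,e,f},{c,d,e}}
  A4: {{b},{c},{d},{a,b},{a,d},{b,c},{b,d},{b,e},{b,f},{c,d},{c,e},{d,e},{d,f},{b,c,d},{b,e,f},{c,d,e}}
  A13: {{c},{b,c},{c,d},{c,e},{b,c,d},{c,d,e}}
  A14: {{c},{b,c},{c,d},{c,e},{b,c,d},{c,d,e}}
  A23: {{a,e}}
  A24: {{a,b}} {{a,d}}
  A34: {{c},{b,c},{c,d},{c,e},{d,e},{b,c,d},{c,d,e}} {{b,e},{b,f},{b,e,f}} {{d,f}}
  A134: {{c},{b,c},{c,d},{c,e},{b,c,d},{c,d,e}}
C dims 4,8,1; δ0: rk 3, SNF 1^3; δ1: rk 1, SNF 1^1
Ȟ^0: (4−3)−0=1 ⇒ Z
Ȟ^1: (8−1)−3=4 ⇒ Z^4
Ȟ^2: (1−0)−1=0 ⇒ 0

Ȟ^0 = Z, Ȟ^1 = Z^4 and Ȟ^2 = 0


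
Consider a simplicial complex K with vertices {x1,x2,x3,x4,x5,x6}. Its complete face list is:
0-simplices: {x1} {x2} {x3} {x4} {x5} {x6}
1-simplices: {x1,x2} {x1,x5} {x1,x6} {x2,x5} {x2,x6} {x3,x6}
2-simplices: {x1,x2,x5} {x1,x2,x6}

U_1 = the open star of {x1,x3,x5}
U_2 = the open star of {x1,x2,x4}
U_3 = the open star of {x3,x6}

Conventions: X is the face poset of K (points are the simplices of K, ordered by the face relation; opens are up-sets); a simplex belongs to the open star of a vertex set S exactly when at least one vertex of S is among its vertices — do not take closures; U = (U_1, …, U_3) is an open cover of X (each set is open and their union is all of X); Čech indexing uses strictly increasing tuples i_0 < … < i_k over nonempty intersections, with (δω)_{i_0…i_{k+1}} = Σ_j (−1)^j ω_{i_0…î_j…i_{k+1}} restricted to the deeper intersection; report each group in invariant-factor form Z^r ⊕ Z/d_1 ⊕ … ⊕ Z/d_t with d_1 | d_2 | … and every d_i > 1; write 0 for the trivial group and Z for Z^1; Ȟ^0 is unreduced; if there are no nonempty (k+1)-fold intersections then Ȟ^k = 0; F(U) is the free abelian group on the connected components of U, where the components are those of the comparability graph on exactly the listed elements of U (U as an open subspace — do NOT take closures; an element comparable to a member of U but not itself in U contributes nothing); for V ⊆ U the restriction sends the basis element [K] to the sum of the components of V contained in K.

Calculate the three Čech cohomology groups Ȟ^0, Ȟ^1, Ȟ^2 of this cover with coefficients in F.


nerve of the cover:
  U1={{x1},{x3},{x5},{x1,x2},{x1,x5},{x1,x6},{x2,x5},{x3,x6},{x1,x2,x5},{x1,x2,x6}} U2={{x1},{x2},{x4},{x1,x2},{x1,x5},{x1,x6},{x2,x5},{x2,x6},{x1,x2,x5},{x1,x2,x6}} U3={{x3},{x6},{x1,x6},{x2,x6},{x3,x6},{x1,x2,x6}}
  U12={{x1},{x1,x2},{x1,x5},{x1,x6},{x2,x5},{x1,x2,x5},{x1,x2,x6}} U13={{x3},{x1,x6},{x3,x6},{x1,x2,x6}} U23={{x1,x6},{x2,x6},{x1,x2,x6}}
  U123={{x1,x6},{x1,x2,x6}}
components per intersection:
  U1: {{x1},{x5},{x1,x2},{x1,x5},{x1,x6},{x2,x5},{x1,x2,x5},{x1,x2,x6}} {{x3},{x3,x6}}
  U2: {{x1},{x2},{x1,x2},{x1,x5},{x1,x6},{x2,x5},{x2,x6},{x1,x2,x5},{x1,x2,x6}} {{x4}}
  U3: {{x3},{x6},{x1,x6},{x2,x6},{x3,x6},{x1,x2,x6}}
  U12: {{x1},{x1,x2},{x1,x5},{x1,x6},{x2,x5},{x1,x2,x5},{x1,x2,x6}}
  U13: {{x3},{x3,x6}} {{x1,x6},{x1,x2,x6}}
  U23: {{x1,x6},{x2,x6},{x1,x2,x6}}
  U123: {{x1,x6},{x1,x2,x6}}
C dims 5,4,1; δ0: rk 3, SNF 1^3; δ1: rk 1, SNF 1^1
Ȟ^0 = (5 − 3) − 0 = 2, so Ȟ^0 ≅ Z^2
Ȟ^1 = (4 − 1) − 3 = 0, so Ȟ^1 ≅ 0
Ȟ^2 = (1 − 0) − 1 = 0, so Ȟ^2 ≅ 0

Ȟ^0 ≅ Z^2; Ȟ^1 ≅ 0; Ȟ^2 ≅ 0


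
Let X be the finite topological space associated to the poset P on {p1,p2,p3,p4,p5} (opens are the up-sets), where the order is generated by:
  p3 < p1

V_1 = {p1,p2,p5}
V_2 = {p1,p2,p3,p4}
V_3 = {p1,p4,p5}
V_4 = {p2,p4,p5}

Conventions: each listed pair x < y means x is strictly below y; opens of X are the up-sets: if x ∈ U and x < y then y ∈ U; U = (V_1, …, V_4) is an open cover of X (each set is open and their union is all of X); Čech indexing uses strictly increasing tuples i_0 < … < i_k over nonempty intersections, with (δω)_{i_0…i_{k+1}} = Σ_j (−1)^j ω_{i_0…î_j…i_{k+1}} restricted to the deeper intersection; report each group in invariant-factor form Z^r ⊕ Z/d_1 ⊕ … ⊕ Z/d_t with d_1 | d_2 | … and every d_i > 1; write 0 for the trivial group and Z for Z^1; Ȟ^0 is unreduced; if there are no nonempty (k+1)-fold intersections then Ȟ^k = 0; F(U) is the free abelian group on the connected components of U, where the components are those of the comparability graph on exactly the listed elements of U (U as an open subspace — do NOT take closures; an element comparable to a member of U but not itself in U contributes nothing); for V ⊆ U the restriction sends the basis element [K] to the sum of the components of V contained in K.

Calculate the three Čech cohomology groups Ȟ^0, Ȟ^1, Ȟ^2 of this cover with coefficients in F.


nonempty overlaps:
  V12={p1,p2} V13={p1,p5} V14={p2,p5} V23={p1,p4} V24={p2,p4} V34={p4,p5}
  V123={p1} V124={p2} V134={p5} V234={p4}
components per intersection:
  V1: {p1} {p2} {p5}
  V2: {p1,p3} {p2} {p4}
  V3: {p1} {p4} {p5}
  V4: {p2} {p4} {p5}
  V12: {p1} {p2}
  V13: {p1} {p5}
  V14: {p2} {p5}
  V23: {p1} {p4}
  V24: {p2} {p4}
  V34: {p4} {p5}
  V123: {p1}
  V124: {p2}
  V134: {p5}
  V234: {p4}
C dims 12,12,4; δ0: rk 8, SNF 1^8; δ1: rk 4, SNF 1^4
degree 0: 12−8−0 = 4 → Ȟ^0 ≅ Z^4
degree 1: 12−4−8 = 0 → Ȟ^1 ≅ 0
degree 2: 4−0−4 = 0 → Ȟ^2 ≅ 0

Ȟ^0 = Z^4, Ȟ^1 = 0 and Ȟ^2 = 0


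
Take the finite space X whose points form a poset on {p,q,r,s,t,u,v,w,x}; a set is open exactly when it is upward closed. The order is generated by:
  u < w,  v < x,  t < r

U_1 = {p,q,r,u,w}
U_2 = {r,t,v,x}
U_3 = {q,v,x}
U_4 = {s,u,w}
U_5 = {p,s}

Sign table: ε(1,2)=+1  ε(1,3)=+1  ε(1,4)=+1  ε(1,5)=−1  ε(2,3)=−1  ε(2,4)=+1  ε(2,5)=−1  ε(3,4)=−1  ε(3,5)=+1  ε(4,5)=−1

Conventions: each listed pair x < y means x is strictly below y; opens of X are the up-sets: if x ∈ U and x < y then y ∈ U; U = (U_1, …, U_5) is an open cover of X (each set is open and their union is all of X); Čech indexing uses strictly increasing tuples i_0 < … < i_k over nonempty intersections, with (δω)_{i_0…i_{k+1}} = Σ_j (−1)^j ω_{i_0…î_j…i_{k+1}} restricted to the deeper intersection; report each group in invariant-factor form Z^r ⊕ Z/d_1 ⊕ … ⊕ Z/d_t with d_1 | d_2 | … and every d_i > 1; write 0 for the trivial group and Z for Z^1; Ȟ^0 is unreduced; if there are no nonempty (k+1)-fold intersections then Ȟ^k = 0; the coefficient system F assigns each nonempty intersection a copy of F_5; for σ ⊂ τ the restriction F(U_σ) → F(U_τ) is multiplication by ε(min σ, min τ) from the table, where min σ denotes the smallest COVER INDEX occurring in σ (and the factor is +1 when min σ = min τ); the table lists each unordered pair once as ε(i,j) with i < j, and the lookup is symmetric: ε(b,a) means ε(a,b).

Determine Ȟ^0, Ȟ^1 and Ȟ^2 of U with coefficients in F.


Ȟ^0 ≅ 0,  Ȟ^1 ≅ Z/5,  Ȟ^2 ≅ 0

nonempty intersections:
  U12={r} U13={q} U14={u,w} U15={p} U23={v,x} U45={s}
C dims 5,6; δ0: rk_F5 5
Ȟ^0: (5−5)−0=0 ⇒ 0
Ȟ^1: (6−0)−5=1 ⇒ Z/5
Ȟ^2: (0−0)−0=0 ⇒ 0


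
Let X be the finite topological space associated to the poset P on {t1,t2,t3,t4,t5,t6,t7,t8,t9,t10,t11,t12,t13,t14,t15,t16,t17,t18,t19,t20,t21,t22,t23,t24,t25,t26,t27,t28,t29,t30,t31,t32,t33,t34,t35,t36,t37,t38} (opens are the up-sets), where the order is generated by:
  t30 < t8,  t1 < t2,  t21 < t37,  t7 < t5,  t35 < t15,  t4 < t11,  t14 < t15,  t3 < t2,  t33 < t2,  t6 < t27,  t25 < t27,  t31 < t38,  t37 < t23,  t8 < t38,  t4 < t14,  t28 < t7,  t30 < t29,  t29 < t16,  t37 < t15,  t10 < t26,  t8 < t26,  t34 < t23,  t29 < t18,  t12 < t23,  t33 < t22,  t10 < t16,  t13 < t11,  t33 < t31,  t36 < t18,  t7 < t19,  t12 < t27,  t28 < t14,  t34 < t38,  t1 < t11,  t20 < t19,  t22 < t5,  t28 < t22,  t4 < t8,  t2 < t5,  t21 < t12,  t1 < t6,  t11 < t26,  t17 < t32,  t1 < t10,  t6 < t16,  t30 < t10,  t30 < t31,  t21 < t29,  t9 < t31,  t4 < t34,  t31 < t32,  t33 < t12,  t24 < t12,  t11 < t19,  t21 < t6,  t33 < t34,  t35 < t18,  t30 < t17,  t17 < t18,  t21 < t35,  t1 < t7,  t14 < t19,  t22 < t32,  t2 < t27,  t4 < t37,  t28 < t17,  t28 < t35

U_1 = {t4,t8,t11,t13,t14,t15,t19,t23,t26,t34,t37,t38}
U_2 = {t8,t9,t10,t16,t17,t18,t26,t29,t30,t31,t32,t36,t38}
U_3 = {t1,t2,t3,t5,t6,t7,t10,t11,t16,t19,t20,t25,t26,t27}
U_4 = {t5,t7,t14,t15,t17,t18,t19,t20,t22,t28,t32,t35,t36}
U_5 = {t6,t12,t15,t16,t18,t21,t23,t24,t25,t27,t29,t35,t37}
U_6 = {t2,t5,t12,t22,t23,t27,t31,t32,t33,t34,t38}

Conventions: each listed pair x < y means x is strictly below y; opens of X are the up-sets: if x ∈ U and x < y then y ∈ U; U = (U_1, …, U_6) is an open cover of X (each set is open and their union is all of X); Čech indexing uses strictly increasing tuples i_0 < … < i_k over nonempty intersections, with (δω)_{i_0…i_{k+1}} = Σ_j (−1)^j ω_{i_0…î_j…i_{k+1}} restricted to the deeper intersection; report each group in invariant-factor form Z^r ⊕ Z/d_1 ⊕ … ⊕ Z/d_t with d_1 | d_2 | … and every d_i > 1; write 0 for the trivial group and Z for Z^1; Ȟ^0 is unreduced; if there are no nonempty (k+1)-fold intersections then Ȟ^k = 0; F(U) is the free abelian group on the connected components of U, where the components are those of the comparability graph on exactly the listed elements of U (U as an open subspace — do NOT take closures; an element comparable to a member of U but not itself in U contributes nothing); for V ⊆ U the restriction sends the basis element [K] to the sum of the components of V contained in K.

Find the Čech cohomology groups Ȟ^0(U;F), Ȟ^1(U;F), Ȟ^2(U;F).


Ȟ^0 ≅ Z,  Ȟ^1 ≅ 0,  Ȟ^2 ≅ Z/2

nonempty overlaps:
  U12={t8,t26,t38} U13={t11,t19,t26} U14={t14,t15,t19} U15={t15,t23,t37} U16={t23,t34,t38} U23={t10,t16,t26} U24={t17,t18,t32,t36} U25={t16,t18,t29} U26={t31,t32,t38} U34={t5,t7,t19,t20} U35={t6,t16,t25,t27} U36={t2,t5,t27} U45={t15,t18,t35} U46={t5,t22,t32} U56={t12,t23,t27}
  U123={t26} U126={t38} U134={t19} U145={t15} U156={t23} U235={t16} U245={t18} U246={t32} U346={t5} U356={t27}
components per intersection:
  U1: {t4,t8,t11,t13,t14,t15,t19,t23,t26,t34,t37,t38}
  U2: {t8,t9,t10,t16,t17,t18,t26,t29,t30,t31,t32,t36,t38}
  U3: {t1,t2,t3,t5,t6,t7,t10,t11,t16,t19,t20,t25,t26,t27}
  U4: {t5,t7,t14,t15,t17,t18,t19,t20,t22,t28,t32,t35,t36}
  U5: {t6,t12,t15,t16,t18,t21,t23,t24,t25,t27,t29,t35,t37}
  U6: {t2,t5,t12,t22,t23,t27,t31,t32,t33,t34,t38}
  U12: {t8,t26,t38}
  U13: {t11,t19,t26}
  U14: {t14,t15,t19}
  U15: {t15,t23,t37}
  U16: {t23,t34,t38}
  U23: {t10,t16,t26}
  U24: {t17,t18,t32,t36}
  U25: {t16,t18,t29}
  U26: {t31,t32,t38}
  U34: {t5,t7,t19,t20}
  U35: {t6,t16,t25,t27}
  U36: {t2,t5,t27}
  U45: {t15,t18,t35}
  U46: {t5,t22,t32}
  U56: {t12,t23,t27}
  U123: {t26}
  U126: {t38}
  U134: {t19}
  U145: {t15}
  U156: {t23}
  U235: {t16}
  U245: {t18}
  U246: {t32}
  U346: {t5}
  U356: {t27}
C dims 6,15,10; δ0: rk 5, SNF 1^5; δ1: rk 10, SNF 1^9·2
degree 0: 6−5−0 = 1 → Ȟ^0 ≅ Z
degree 1: 15−10−5 = 0 → Ȟ^1 ≅ 0
degree 2: 10−0−10 = 0 plus torsion [2] → Ȟ^2 ≅ Z/2


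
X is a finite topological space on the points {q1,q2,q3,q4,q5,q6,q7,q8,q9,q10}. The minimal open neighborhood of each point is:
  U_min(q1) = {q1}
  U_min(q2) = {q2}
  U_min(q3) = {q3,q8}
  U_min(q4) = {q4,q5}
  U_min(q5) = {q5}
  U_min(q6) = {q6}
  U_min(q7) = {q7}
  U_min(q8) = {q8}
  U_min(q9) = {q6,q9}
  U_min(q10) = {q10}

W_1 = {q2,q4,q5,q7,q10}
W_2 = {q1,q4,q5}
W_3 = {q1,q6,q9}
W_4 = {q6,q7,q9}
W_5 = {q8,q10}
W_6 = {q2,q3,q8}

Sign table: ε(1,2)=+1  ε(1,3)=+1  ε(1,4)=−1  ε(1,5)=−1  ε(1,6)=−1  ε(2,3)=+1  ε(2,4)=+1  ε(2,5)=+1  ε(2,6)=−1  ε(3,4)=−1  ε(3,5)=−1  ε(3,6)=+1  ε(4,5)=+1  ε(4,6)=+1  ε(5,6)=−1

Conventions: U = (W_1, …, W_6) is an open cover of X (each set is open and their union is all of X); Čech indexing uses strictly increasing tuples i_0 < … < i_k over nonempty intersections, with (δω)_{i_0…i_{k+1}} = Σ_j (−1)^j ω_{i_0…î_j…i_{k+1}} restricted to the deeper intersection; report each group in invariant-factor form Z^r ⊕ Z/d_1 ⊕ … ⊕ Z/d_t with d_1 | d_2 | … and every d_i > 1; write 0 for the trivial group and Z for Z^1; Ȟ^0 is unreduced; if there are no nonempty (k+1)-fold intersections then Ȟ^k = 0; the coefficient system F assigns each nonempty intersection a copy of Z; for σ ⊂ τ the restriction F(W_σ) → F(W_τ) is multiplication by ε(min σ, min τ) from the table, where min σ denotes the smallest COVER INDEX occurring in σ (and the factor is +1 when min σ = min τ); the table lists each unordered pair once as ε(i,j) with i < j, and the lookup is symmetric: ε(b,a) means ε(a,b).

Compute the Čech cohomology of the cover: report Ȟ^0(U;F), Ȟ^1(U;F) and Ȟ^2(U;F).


intersection data:
  W12={q4,q5} W14={q7} W15={q10} W16={q2} W23={q1} W34={q6,q9} W56={q8}
C dims 6,7; δ0: rk 6, SNF 1^5·2
Ȟ^0 = (6 − 6) − 0 = 0, so Ȟ^0 ≅ 0
Ȟ^1 = (7 − 0) − 6 = 1 plus torsion [2], so Ȟ^1 ≅ Z ⊕ Z/2
Ȟ^2 = (0 − 0) − 0 = 0, so Ȟ^2 ≅ 0

Ȟ^0 ≅ 0, Ȟ^1 ≅ Z ⊕ Z/2 and Ȟ^2 ≅ 0


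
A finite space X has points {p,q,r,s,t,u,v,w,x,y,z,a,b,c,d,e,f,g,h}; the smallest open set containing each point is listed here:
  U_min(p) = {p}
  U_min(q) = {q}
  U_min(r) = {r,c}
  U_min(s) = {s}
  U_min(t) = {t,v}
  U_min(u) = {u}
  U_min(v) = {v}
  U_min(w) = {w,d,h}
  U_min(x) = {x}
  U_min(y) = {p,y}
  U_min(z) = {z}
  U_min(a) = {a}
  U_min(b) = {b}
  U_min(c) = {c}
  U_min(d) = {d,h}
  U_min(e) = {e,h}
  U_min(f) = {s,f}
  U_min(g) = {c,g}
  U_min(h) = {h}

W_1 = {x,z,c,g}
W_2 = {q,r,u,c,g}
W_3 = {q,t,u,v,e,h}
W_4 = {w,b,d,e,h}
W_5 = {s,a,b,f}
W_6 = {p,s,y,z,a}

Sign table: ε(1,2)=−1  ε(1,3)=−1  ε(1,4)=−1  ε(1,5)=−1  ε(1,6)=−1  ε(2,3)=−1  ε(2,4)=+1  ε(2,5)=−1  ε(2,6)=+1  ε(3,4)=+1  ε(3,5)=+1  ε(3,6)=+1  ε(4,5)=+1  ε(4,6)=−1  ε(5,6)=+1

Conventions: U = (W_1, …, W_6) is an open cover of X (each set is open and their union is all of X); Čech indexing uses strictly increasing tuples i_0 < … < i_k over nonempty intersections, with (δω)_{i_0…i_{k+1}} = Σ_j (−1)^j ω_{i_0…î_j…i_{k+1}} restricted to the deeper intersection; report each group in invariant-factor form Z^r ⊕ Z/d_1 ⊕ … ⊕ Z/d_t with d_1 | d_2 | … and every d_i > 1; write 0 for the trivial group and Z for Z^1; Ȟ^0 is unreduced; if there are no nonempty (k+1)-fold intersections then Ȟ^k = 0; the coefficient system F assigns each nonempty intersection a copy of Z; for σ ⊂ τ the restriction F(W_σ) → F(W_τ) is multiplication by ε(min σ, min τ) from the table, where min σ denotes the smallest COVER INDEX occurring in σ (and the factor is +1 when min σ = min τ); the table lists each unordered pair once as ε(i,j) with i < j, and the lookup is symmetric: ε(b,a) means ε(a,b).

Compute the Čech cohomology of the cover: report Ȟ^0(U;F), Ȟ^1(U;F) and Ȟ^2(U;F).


nerve simplices:
  W12={c,g} W16={z} W23={q,u} W34={e,h} W45={b} W56={s,a}
C dims 6,6; δ0: rk 6, SNF 1^5·2
degree 0: 6−6−0 = 0 → Ȟ^0 ≅ 0
degree 1: 6−0−6 = 0 plus torsion [2] → Ȟ^1 ≅ Z/2
degree 2: 0−0−0 = 0 → Ȟ^2 ≅ 0

Ȟ^0 = 0, Ȟ^1 = Z/2 and Ȟ^2 = 0
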